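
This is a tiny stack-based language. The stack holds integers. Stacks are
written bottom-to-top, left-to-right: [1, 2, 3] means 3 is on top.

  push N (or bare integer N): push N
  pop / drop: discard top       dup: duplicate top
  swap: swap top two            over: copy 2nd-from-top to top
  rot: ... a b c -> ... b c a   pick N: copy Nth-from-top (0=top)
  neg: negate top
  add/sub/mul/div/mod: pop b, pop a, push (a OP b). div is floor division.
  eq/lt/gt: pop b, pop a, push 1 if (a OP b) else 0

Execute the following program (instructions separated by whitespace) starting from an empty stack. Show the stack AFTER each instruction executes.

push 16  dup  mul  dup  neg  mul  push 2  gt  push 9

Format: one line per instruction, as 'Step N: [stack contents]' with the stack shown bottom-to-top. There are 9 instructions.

Step 1: [16]
Step 2: [16, 16]
Step 3: [256]
Step 4: [256, 256]
Step 5: [256, -256]
Step 6: [-65536]
Step 7: [-65536, 2]
Step 8: [0]
Step 9: [0, 9]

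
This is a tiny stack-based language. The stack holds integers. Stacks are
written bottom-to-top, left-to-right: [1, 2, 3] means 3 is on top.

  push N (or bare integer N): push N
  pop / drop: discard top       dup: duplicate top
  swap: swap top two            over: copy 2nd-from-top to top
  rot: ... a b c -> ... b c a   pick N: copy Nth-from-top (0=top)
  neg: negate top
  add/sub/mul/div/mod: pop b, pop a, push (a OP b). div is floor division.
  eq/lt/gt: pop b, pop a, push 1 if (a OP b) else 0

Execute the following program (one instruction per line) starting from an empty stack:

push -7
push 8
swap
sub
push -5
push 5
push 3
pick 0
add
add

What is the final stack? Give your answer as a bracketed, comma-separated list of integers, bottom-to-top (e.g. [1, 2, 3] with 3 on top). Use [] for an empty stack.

After 'push -7': [-7]
After 'push 8': [-7, 8]
After 'swap': [8, -7]
After 'sub': [15]
After 'push -5': [15, -5]
After 'push 5': [15, -5, 5]
After 'push 3': [15, -5, 5, 3]
After 'pick 0': [15, -5, 5, 3, 3]
After 'add': [15, -5, 5, 6]
After 'add': [15, -5, 11]

Answer: [15, -5, 11]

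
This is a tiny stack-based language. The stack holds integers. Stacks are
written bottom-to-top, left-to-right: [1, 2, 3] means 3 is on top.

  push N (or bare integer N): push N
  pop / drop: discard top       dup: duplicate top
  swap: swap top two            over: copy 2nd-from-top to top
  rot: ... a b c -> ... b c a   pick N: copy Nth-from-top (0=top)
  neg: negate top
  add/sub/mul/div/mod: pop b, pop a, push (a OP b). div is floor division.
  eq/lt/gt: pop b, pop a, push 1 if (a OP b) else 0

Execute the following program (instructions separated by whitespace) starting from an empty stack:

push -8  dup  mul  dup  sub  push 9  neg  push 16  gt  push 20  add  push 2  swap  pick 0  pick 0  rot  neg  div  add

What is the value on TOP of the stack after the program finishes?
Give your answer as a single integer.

Answer: 19

Derivation:
After 'push -8': [-8]
After 'dup': [-8, -8]
After 'mul': [64]
After 'dup': [64, 64]
After 'sub': [0]
After 'push 9': [0, 9]
After 'neg': [0, -9]
After 'push 16': [0, -9, 16]
After 'gt': [0, 0]
After 'push 20': [0, 0, 20]
After 'add': [0, 20]
After 'push 2': [0, 20, 2]
After 'swap': [0, 2, 20]
After 'pick 0': [0, 2, 20, 20]
After 'pick 0': [0, 2, 20, 20, 20]
After 'rot': [0, 2, 20, 20, 20]
After 'neg': [0, 2, 20, 20, -20]
After 'div': [0, 2, 20, -1]
After 'add': [0, 2, 19]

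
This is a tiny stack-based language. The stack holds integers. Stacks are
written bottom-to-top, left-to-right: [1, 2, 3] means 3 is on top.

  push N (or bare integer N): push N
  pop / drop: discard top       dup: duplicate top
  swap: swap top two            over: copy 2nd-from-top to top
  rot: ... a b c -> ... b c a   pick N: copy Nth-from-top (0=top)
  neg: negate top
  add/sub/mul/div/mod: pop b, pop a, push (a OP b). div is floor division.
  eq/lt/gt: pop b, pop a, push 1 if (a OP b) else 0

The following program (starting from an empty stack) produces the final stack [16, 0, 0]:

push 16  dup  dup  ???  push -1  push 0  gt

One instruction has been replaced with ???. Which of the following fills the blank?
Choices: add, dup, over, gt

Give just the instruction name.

Answer: gt

Derivation:
Stack before ???: [16, 16, 16]
Stack after ???:  [16, 0]
Checking each choice:
  add: produces [16, 32, 0]
  dup: produces [16, 16, 16, 16, 0]
  over: produces [16, 16, 16, 16, 0]
  gt: MATCH


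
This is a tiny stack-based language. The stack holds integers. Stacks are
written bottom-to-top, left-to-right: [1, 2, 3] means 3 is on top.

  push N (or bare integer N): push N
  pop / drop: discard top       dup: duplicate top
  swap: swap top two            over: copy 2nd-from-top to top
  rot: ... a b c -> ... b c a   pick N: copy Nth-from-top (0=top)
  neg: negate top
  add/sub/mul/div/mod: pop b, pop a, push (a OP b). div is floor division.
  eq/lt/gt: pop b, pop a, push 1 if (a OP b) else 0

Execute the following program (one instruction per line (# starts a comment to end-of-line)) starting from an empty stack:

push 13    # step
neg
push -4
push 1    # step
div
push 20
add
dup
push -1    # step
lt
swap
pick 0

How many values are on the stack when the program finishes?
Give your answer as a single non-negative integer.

Answer: 4

Derivation:
After 'push 13': stack = [13] (depth 1)
After 'neg': stack = [-13] (depth 1)
After 'push -4': stack = [-13, -4] (depth 2)
After 'push 1': stack = [-13, -4, 1] (depth 3)
After 'div': stack = [-13, -4] (depth 2)
After 'push 20': stack = [-13, -4, 20] (depth 3)
After 'add': stack = [-13, 16] (depth 2)
After 'dup': stack = [-13, 16, 16] (depth 3)
After 'push -1': stack = [-13, 16, 16, -1] (depth 4)
After 'lt': stack = [-13, 16, 0] (depth 3)
After 'swap': stack = [-13, 0, 16] (depth 3)
After 'pick 0': stack = [-13, 0, 16, 16] (depth 4)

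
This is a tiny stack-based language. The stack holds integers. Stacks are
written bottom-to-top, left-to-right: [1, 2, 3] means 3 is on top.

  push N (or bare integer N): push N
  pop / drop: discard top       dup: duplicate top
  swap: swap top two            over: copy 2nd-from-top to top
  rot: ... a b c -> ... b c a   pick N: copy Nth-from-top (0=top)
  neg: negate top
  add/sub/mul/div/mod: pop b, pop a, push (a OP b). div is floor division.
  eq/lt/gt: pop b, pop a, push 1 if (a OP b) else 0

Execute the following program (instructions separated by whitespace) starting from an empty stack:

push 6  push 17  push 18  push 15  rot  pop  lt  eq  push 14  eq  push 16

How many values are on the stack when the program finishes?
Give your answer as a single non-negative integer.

After 'push 6': stack = [6] (depth 1)
After 'push 17': stack = [6, 17] (depth 2)
After 'push 18': stack = [6, 17, 18] (depth 3)
After 'push 15': stack = [6, 17, 18, 15] (depth 4)
After 'rot': stack = [6, 18, 15, 17] (depth 4)
After 'pop': stack = [6, 18, 15] (depth 3)
After 'lt': stack = [6, 0] (depth 2)
After 'eq': stack = [0] (depth 1)
After 'push 14': stack = [0, 14] (depth 2)
After 'eq': stack = [0] (depth 1)
After 'push 16': stack = [0, 16] (depth 2)

Answer: 2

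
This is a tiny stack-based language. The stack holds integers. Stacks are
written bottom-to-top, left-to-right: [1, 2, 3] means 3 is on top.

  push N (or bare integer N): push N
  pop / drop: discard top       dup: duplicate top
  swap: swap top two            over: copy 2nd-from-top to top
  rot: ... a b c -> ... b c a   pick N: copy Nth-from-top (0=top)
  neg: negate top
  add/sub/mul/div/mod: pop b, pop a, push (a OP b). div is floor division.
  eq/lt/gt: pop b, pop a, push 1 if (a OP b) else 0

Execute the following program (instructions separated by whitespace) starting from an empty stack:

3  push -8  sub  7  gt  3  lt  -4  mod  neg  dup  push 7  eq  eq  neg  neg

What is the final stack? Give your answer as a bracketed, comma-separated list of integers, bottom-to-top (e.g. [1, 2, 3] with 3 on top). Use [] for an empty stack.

Answer: [0]

Derivation:
After 'push 3': [3]
After 'push -8': [3, -8]
After 'sub': [11]
After 'push 7': [11, 7]
After 'gt': [1]
After 'push 3': [1, 3]
After 'lt': [1]
After 'push -4': [1, -4]
After 'mod': [-3]
After 'neg': [3]
After 'dup': [3, 3]
After 'push 7': [3, 3, 7]
After 'eq': [3, 0]
After 'eq': [0]
After 'neg': [0]
After 'neg': [0]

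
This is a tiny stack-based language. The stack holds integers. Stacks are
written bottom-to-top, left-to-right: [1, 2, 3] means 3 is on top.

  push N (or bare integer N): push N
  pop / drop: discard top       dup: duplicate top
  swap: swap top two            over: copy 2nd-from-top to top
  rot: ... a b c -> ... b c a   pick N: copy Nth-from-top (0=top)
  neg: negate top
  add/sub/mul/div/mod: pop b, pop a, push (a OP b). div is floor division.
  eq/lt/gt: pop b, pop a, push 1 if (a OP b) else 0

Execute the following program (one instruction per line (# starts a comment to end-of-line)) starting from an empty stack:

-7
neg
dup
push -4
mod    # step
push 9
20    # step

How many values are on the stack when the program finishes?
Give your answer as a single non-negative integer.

Answer: 4

Derivation:
After 'push -7': stack = [-7] (depth 1)
After 'neg': stack = [7] (depth 1)
After 'dup': stack = [7, 7] (depth 2)
After 'push -4': stack = [7, 7, -4] (depth 3)
After 'mod': stack = [7, -1] (depth 2)
After 'push 9': stack = [7, -1, 9] (depth 3)
After 'push 20': stack = [7, -1, 9, 20] (depth 4)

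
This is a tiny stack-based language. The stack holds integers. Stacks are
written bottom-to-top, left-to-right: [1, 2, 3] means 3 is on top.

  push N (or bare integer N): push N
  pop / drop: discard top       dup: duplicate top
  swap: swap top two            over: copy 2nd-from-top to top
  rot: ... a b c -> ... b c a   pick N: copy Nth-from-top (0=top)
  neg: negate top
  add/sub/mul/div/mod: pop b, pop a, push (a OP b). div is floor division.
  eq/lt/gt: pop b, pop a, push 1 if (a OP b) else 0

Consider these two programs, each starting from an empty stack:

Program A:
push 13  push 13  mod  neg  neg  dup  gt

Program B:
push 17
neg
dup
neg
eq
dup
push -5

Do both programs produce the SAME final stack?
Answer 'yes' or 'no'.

Answer: no

Derivation:
Program A trace:
  After 'push 13': [13]
  After 'push 13': [13, 13]
  After 'mod': [0]
  After 'neg': [0]
  After 'neg': [0]
  After 'dup': [0, 0]
  After 'gt': [0]
Program A final stack: [0]

Program B trace:
  After 'push 17': [17]
  After 'neg': [-17]
  After 'dup': [-17, -17]
  After 'neg': [-17, 17]
  After 'eq': [0]
  After 'dup': [0, 0]
  After 'push -5': [0, 0, -5]
Program B final stack: [0, 0, -5]
Same: no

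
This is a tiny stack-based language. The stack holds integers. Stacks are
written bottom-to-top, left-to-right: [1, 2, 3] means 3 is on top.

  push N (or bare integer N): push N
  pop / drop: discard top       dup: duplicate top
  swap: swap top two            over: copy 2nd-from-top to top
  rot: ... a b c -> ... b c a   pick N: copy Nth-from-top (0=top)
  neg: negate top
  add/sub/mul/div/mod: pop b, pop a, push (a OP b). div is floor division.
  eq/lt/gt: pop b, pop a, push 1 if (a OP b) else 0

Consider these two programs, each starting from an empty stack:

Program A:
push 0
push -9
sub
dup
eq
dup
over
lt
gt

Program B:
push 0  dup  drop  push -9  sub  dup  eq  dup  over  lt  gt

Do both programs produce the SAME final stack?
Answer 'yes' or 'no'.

Program A trace:
  After 'push 0': [0]
  After 'push -9': [0, -9]
  After 'sub': [9]
  After 'dup': [9, 9]
  After 'eq': [1]
  After 'dup': [1, 1]
  After 'over': [1, 1, 1]
  After 'lt': [1, 0]
  After 'gt': [1]
Program A final stack: [1]

Program B trace:
  After 'push 0': [0]
  After 'dup': [0, 0]
  After 'drop': [0]
  After 'push -9': [0, -9]
  After 'sub': [9]
  After 'dup': [9, 9]
  After 'eq': [1]
  After 'dup': [1, 1]
  After 'over': [1, 1, 1]
  After 'lt': [1, 0]
  After 'gt': [1]
Program B final stack: [1]
Same: yes

Answer: yes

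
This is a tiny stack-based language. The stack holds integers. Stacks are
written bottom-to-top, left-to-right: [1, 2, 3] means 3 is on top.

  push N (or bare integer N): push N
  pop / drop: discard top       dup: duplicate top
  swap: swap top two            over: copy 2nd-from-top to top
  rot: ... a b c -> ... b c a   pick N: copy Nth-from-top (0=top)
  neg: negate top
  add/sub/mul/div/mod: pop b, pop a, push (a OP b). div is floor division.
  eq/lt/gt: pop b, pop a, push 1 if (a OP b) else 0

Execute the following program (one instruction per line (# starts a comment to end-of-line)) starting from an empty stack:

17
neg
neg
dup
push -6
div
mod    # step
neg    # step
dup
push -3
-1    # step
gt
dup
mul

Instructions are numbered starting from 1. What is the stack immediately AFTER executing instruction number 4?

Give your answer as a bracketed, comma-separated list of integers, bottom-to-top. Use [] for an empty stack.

Answer: [17, 17]

Derivation:
Step 1 ('17'): [17]
Step 2 ('neg'): [-17]
Step 3 ('neg'): [17]
Step 4 ('dup'): [17, 17]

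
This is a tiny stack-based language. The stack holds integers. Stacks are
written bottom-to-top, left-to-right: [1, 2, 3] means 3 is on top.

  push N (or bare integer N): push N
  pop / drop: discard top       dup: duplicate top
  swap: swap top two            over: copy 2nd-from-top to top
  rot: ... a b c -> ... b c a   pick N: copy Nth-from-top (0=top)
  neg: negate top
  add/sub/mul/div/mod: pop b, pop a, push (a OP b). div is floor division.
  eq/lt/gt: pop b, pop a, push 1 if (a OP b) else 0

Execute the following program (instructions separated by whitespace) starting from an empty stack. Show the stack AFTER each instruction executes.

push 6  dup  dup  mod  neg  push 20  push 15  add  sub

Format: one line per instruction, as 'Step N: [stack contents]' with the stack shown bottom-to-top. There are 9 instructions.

Step 1: [6]
Step 2: [6, 6]
Step 3: [6, 6, 6]
Step 4: [6, 0]
Step 5: [6, 0]
Step 6: [6, 0, 20]
Step 7: [6, 0, 20, 15]
Step 8: [6, 0, 35]
Step 9: [6, -35]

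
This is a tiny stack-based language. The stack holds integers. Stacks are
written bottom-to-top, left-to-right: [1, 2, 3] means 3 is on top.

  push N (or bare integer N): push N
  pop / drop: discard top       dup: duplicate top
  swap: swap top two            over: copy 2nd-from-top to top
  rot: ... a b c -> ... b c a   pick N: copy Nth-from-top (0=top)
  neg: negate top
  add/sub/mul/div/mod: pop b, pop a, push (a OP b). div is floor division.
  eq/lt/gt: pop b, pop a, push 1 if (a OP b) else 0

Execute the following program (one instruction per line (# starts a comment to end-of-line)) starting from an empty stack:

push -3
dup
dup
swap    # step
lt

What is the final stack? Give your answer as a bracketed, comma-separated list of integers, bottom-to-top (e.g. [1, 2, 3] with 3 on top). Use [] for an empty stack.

Answer: [-3, 0]

Derivation:
After 'push -3': [-3]
After 'dup': [-3, -3]
After 'dup': [-3, -3, -3]
After 'swap': [-3, -3, -3]
After 'lt': [-3, 0]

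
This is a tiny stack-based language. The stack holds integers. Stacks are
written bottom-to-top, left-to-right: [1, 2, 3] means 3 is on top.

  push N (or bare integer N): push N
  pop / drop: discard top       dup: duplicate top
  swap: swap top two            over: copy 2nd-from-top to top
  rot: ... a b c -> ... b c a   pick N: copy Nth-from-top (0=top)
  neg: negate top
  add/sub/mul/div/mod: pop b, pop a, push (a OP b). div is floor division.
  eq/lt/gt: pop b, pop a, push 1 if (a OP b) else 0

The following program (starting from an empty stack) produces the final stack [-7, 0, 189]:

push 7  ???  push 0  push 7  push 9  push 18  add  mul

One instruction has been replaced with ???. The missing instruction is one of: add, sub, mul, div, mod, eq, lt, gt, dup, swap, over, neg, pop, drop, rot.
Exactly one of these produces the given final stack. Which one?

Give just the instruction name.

Answer: neg

Derivation:
Stack before ???: [7]
Stack after ???:  [-7]
The instruction that transforms [7] -> [-7] is: neg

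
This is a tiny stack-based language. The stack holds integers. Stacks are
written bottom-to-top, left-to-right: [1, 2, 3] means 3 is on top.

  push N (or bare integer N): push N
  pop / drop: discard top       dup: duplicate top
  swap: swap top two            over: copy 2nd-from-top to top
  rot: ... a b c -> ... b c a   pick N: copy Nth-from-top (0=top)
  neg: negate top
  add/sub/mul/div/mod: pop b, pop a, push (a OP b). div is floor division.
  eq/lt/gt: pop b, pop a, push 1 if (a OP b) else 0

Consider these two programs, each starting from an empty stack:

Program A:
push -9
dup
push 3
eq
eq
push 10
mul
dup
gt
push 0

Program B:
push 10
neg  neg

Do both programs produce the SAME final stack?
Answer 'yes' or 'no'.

Program A trace:
  After 'push -9': [-9]
  After 'dup': [-9, -9]
  After 'push 3': [-9, -9, 3]
  After 'eq': [-9, 0]
  After 'eq': [0]
  After 'push 10': [0, 10]
  After 'mul': [0]
  After 'dup': [0, 0]
  After 'gt': [0]
  After 'push 0': [0, 0]
Program A final stack: [0, 0]

Program B trace:
  After 'push 10': [10]
  After 'neg': [-10]
  After 'neg': [10]
Program B final stack: [10]
Same: no

Answer: no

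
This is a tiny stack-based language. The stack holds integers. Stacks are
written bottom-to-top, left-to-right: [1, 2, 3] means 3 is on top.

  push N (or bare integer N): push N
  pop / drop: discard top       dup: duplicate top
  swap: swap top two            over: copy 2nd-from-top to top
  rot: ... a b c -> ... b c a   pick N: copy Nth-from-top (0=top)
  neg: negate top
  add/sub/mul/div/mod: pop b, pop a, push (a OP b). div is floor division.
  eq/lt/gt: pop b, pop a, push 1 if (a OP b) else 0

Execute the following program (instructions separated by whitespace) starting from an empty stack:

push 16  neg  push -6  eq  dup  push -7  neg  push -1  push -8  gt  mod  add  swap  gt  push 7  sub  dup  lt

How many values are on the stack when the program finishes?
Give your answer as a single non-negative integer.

Answer: 1

Derivation:
After 'push 16': stack = [16] (depth 1)
After 'neg': stack = [-16] (depth 1)
After 'push -6': stack = [-16, -6] (depth 2)
After 'eq': stack = [0] (depth 1)
After 'dup': stack = [0, 0] (depth 2)
After 'push -7': stack = [0, 0, -7] (depth 3)
After 'neg': stack = [0, 0, 7] (depth 3)
After 'push -1': stack = [0, 0, 7, -1] (depth 4)
After 'push -8': stack = [0, 0, 7, -1, -8] (depth 5)
After 'gt': stack = [0, 0, 7, 1] (depth 4)
After 'mod': stack = [0, 0, 0] (depth 3)
After 'add': stack = [0, 0] (depth 2)
After 'swap': stack = [0, 0] (depth 2)
After 'gt': stack = [0] (depth 1)
After 'push 7': stack = [0, 7] (depth 2)
After 'sub': stack = [-7] (depth 1)
After 'dup': stack = [-7, -7] (depth 2)
After 'lt': stack = [0] (depth 1)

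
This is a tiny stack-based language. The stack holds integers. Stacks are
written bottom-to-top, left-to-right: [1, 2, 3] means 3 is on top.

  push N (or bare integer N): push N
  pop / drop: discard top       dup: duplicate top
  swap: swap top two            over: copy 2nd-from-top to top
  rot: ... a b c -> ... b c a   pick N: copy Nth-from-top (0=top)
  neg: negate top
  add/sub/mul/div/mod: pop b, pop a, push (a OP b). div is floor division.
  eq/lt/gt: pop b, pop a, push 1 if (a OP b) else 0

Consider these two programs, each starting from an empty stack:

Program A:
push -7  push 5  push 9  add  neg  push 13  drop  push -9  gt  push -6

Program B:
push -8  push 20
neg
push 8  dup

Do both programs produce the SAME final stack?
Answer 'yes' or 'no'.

Answer: no

Derivation:
Program A trace:
  After 'push -7': [-7]
  After 'push 5': [-7, 5]
  After 'push 9': [-7, 5, 9]
  After 'add': [-7, 14]
  After 'neg': [-7, -14]
  After 'push 13': [-7, -14, 13]
  After 'drop': [-7, -14]
  After 'push -9': [-7, -14, -9]
  After 'gt': [-7, 0]
  After 'push -6': [-7, 0, -6]
Program A final stack: [-7, 0, -6]

Program B trace:
  After 'push -8': [-8]
  After 'push 20': [-8, 20]
  After 'neg': [-8, -20]
  After 'push 8': [-8, -20, 8]
  After 'dup': [-8, -20, 8, 8]
Program B final stack: [-8, -20, 8, 8]
Same: no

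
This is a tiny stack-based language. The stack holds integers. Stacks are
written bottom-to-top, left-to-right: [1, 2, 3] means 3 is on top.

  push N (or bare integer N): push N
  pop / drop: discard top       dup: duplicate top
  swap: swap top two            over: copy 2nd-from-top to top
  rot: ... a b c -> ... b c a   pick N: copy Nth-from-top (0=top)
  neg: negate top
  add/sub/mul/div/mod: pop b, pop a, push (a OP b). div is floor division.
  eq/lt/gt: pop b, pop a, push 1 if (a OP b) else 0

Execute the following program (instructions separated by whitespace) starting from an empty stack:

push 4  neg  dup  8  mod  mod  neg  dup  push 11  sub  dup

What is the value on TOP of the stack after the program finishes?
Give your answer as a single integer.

After 'push 4': [4]
After 'neg': [-4]
After 'dup': [-4, -4]
After 'push 8': [-4, -4, 8]
After 'mod': [-4, 4]
After 'mod': [0]
After 'neg': [0]
After 'dup': [0, 0]
After 'push 11': [0, 0, 11]
After 'sub': [0, -11]
After 'dup': [0, -11, -11]

Answer: -11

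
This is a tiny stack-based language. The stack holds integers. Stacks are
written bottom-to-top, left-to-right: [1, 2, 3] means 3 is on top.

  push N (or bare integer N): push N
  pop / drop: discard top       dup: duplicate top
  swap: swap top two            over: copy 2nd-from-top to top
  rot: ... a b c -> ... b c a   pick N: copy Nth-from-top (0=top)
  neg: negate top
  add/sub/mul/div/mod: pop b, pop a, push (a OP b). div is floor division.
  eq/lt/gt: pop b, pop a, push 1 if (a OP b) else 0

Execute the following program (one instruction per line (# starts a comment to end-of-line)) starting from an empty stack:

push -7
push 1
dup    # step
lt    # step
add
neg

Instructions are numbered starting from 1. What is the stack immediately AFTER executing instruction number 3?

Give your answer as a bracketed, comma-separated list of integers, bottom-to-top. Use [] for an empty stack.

Step 1 ('push -7'): [-7]
Step 2 ('push 1'): [-7, 1]
Step 3 ('dup'): [-7, 1, 1]

Answer: [-7, 1, 1]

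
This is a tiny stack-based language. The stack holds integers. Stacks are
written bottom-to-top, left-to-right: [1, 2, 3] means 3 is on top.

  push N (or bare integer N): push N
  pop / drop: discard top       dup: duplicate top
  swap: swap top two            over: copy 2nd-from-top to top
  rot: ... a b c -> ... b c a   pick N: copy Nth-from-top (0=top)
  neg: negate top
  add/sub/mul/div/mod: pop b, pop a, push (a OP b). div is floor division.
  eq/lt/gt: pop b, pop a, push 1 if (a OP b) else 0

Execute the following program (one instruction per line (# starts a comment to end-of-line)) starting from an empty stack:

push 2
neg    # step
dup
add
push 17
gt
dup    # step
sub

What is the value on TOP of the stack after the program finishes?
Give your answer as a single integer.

After 'push 2': [2]
After 'neg': [-2]
After 'dup': [-2, -2]
After 'add': [-4]
After 'push 17': [-4, 17]
After 'gt': [0]
After 'dup': [0, 0]
After 'sub': [0]

Answer: 0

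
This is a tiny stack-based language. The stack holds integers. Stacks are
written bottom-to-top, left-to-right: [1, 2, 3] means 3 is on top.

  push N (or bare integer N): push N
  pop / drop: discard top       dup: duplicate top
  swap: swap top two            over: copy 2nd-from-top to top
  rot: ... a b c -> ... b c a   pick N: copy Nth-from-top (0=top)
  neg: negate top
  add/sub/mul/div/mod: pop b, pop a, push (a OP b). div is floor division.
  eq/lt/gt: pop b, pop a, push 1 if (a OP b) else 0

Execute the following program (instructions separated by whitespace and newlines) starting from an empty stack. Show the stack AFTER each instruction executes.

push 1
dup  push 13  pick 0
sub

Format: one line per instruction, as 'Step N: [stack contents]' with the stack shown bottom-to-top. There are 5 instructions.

Step 1: [1]
Step 2: [1, 1]
Step 3: [1, 1, 13]
Step 4: [1, 1, 13, 13]
Step 5: [1, 1, 0]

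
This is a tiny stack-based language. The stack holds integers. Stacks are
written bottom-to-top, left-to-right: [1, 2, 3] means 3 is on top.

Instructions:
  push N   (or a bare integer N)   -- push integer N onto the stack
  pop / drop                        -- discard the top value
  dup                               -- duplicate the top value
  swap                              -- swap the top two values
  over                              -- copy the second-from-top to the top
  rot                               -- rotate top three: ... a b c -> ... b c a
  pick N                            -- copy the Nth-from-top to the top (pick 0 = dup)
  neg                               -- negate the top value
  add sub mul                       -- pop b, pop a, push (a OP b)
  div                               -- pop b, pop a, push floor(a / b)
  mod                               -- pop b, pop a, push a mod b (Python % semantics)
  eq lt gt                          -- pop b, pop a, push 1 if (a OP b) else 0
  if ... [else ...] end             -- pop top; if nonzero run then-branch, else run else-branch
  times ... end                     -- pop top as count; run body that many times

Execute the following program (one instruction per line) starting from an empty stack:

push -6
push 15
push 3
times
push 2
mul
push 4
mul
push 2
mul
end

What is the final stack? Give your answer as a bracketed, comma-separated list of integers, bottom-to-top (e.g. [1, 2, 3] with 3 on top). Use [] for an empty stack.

After 'push -6': [-6]
After 'push 15': [-6, 15]
After 'push 3': [-6, 15, 3]
After 'times': [-6, 15]
After 'push 2': [-6, 15, 2]
After 'mul': [-6, 30]
After 'push 4': [-6, 30, 4]
After 'mul': [-6, 120]
After 'push 2': [-6, 120, 2]
After 'mul': [-6, 240]
After 'push 2': [-6, 240, 2]
After 'mul': [-6, 480]
After 'push 4': [-6, 480, 4]
After 'mul': [-6, 1920]
After 'push 2': [-6, 1920, 2]
After 'mul': [-6, 3840]
After 'push 2': [-6, 3840, 2]
After 'mul': [-6, 7680]
After 'push 4': [-6, 7680, 4]
After 'mul': [-6, 30720]
After 'push 2': [-6, 30720, 2]
After 'mul': [-6, 61440]

Answer: [-6, 61440]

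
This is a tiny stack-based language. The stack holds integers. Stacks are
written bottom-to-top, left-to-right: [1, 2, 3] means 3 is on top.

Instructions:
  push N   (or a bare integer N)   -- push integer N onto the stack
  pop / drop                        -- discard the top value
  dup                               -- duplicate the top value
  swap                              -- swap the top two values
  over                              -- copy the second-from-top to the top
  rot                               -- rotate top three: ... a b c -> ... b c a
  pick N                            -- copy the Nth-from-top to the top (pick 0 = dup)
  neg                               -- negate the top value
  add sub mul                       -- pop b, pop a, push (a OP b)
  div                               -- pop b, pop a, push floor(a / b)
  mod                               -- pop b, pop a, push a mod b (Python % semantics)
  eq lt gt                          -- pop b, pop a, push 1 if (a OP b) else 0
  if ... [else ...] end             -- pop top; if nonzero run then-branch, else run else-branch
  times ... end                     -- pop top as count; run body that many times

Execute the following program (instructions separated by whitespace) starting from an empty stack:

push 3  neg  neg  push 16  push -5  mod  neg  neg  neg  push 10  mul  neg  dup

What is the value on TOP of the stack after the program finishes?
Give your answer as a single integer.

Answer: -40

Derivation:
After 'push 3': [3]
After 'neg': [-3]
After 'neg': [3]
After 'push 16': [3, 16]
After 'push -5': [3, 16, -5]
After 'mod': [3, -4]
After 'neg': [3, 4]
After 'neg': [3, -4]
After 'neg': [3, 4]
After 'push 10': [3, 4, 10]
After 'mul': [3, 40]
After 'neg': [3, -40]
After 'dup': [3, -40, -40]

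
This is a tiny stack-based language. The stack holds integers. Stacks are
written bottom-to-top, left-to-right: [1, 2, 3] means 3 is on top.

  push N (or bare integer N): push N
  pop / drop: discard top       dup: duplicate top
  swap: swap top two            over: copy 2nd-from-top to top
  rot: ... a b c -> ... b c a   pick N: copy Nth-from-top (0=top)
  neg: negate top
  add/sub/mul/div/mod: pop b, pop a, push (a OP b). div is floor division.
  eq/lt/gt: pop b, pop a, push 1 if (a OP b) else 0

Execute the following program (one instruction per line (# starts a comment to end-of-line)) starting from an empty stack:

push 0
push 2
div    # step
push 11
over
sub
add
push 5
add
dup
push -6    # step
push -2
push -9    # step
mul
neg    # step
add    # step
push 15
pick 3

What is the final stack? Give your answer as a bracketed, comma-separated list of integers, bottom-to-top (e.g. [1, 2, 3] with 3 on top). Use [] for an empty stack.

After 'push 0': [0]
After 'push 2': [0, 2]
After 'div': [0]
After 'push 11': [0, 11]
After 'over': [0, 11, 0]
After 'sub': [0, 11]
After 'add': [11]
After 'push 5': [11, 5]
After 'add': [16]
After 'dup': [16, 16]
After 'push -6': [16, 16, -6]
After 'push -2': [16, 16, -6, -2]
After 'push -9': [16, 16, -6, -2, -9]
After 'mul': [16, 16, -6, 18]
After 'neg': [16, 16, -6, -18]
After 'add': [16, 16, -24]
After 'push 15': [16, 16, -24, 15]
After 'pick 3': [16, 16, -24, 15, 16]

Answer: [16, 16, -24, 15, 16]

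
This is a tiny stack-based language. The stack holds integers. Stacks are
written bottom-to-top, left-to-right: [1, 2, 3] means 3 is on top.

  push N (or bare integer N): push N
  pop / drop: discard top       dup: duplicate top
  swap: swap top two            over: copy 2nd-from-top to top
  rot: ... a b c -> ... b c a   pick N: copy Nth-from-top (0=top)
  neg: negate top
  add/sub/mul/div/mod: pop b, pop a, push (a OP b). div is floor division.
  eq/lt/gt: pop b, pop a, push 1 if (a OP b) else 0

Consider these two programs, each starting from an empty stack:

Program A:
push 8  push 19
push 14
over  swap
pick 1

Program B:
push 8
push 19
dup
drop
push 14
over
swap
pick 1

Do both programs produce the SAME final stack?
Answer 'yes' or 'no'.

Program A trace:
  After 'push 8': [8]
  After 'push 19': [8, 19]
  After 'push 14': [8, 19, 14]
  After 'over': [8, 19, 14, 19]
  After 'swap': [8, 19, 19, 14]
  After 'pick 1': [8, 19, 19, 14, 19]
Program A final stack: [8, 19, 19, 14, 19]

Program B trace:
  After 'push 8': [8]
  After 'push 19': [8, 19]
  After 'dup': [8, 19, 19]
  After 'drop': [8, 19]
  After 'push 14': [8, 19, 14]
  After 'over': [8, 19, 14, 19]
  After 'swap': [8, 19, 19, 14]
  After 'pick 1': [8, 19, 19, 14, 19]
Program B final stack: [8, 19, 19, 14, 19]
Same: yes

Answer: yes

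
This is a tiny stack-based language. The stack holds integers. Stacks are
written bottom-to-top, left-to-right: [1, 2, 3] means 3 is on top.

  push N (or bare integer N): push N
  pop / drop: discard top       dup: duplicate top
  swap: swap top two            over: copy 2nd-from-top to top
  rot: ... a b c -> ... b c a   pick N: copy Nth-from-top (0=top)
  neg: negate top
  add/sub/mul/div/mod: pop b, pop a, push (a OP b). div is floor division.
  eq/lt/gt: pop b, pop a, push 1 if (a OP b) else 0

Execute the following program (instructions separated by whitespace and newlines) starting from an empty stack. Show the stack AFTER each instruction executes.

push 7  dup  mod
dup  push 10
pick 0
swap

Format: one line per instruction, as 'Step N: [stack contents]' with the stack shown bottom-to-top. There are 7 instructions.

Step 1: [7]
Step 2: [7, 7]
Step 3: [0]
Step 4: [0, 0]
Step 5: [0, 0, 10]
Step 6: [0, 0, 10, 10]
Step 7: [0, 0, 10, 10]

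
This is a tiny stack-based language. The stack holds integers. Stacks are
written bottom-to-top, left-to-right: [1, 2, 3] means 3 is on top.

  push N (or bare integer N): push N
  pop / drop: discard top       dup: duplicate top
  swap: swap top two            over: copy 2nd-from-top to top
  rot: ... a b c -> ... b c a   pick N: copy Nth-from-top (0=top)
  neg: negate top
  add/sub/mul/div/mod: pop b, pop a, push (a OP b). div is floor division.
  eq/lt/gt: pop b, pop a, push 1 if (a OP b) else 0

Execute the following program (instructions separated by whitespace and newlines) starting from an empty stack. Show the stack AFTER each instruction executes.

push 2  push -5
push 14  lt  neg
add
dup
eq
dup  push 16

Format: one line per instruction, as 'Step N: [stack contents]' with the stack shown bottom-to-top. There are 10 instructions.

Step 1: [2]
Step 2: [2, -5]
Step 3: [2, -5, 14]
Step 4: [2, 1]
Step 5: [2, -1]
Step 6: [1]
Step 7: [1, 1]
Step 8: [1]
Step 9: [1, 1]
Step 10: [1, 1, 16]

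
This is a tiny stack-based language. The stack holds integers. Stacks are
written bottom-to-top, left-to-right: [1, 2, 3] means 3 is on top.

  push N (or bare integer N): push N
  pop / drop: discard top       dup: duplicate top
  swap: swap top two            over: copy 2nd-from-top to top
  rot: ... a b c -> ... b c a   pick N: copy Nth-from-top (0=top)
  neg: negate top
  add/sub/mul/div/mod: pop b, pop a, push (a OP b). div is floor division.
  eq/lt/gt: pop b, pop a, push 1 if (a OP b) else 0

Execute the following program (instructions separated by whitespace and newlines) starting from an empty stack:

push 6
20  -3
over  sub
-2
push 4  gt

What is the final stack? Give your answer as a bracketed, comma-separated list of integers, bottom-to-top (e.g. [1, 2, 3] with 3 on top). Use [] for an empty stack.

After 'push 6': [6]
After 'push 20': [6, 20]
After 'push -3': [6, 20, -3]
After 'over': [6, 20, -3, 20]
After 'sub': [6, 20, -23]
After 'push -2': [6, 20, -23, -2]
After 'push 4': [6, 20, -23, -2, 4]
After 'gt': [6, 20, -23, 0]

Answer: [6, 20, -23, 0]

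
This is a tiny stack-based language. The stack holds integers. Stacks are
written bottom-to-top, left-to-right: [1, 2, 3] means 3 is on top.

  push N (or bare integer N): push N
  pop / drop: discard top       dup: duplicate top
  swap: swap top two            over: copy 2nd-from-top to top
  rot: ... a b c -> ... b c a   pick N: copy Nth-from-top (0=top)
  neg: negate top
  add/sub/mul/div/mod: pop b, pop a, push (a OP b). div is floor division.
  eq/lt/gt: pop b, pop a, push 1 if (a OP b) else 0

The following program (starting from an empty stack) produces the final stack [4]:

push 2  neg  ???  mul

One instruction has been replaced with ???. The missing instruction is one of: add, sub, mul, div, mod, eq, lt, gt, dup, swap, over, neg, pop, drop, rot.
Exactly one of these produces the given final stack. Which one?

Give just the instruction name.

Stack before ???: [-2]
Stack after ???:  [-2, -2]
The instruction that transforms [-2] -> [-2, -2] is: dup

Answer: dup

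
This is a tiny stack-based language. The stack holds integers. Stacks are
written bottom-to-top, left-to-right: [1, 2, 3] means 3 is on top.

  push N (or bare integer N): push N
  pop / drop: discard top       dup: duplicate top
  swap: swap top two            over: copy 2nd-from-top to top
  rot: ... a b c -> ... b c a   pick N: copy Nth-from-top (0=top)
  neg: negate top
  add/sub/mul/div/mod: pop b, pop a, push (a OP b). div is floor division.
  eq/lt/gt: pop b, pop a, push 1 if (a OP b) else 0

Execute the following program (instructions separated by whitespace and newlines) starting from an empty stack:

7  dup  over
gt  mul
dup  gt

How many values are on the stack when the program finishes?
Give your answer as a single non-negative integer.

Answer: 1

Derivation:
After 'push 7': stack = [7] (depth 1)
After 'dup': stack = [7, 7] (depth 2)
After 'over': stack = [7, 7, 7] (depth 3)
After 'gt': stack = [7, 0] (depth 2)
After 'mul': stack = [0] (depth 1)
After 'dup': stack = [0, 0] (depth 2)
After 'gt': stack = [0] (depth 1)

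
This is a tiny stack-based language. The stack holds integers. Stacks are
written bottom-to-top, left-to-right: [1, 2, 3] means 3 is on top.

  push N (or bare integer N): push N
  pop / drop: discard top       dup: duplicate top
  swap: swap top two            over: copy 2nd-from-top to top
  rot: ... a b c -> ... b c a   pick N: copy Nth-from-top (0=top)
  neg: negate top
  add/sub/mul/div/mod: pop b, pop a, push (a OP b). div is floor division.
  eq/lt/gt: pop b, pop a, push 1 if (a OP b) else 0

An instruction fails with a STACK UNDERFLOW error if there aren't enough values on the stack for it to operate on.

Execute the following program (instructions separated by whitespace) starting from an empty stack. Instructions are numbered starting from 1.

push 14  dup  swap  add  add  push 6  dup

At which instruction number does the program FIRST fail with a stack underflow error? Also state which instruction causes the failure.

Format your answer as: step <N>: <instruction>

Step 1 ('push 14'): stack = [14], depth = 1
Step 2 ('dup'): stack = [14, 14], depth = 2
Step 3 ('swap'): stack = [14, 14], depth = 2
Step 4 ('add'): stack = [28], depth = 1
Step 5 ('add'): needs 2 value(s) but depth is 1 — STACK UNDERFLOW

Answer: step 5: add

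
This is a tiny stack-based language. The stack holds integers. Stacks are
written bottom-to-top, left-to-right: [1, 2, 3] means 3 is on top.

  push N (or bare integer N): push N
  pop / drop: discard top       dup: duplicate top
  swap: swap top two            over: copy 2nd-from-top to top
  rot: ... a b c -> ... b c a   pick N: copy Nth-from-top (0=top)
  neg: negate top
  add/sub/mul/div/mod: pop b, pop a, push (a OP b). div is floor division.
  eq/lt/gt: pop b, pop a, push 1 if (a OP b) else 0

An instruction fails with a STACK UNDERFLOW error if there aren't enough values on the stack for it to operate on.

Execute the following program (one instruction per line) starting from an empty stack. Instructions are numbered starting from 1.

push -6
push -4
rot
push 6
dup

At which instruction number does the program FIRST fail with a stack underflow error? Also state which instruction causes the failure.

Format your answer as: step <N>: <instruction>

Answer: step 3: rot

Derivation:
Step 1 ('push -6'): stack = [-6], depth = 1
Step 2 ('push -4'): stack = [-6, -4], depth = 2
Step 3 ('rot'): needs 3 value(s) but depth is 2 — STACK UNDERFLOW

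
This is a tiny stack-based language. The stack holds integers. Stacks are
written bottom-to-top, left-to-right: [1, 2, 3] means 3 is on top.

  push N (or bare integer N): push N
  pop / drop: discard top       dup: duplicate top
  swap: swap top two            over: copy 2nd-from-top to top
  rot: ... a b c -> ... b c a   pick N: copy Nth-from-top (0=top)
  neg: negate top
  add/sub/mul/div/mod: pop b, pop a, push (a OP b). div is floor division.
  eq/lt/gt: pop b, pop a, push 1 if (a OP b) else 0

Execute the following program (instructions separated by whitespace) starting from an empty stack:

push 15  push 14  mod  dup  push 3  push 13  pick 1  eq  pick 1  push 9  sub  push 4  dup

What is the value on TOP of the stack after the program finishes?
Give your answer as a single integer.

Answer: 4

Derivation:
After 'push 15': [15]
After 'push 14': [15, 14]
After 'mod': [1]
After 'dup': [1, 1]
After 'push 3': [1, 1, 3]
After 'push 13': [1, 1, 3, 13]
After 'pick 1': [1, 1, 3, 13, 3]
After 'eq': [1, 1, 3, 0]
After 'pick 1': [1, 1, 3, 0, 3]
After 'push 9': [1, 1, 3, 0, 3, 9]
After 'sub': [1, 1, 3, 0, -6]
After 'push 4': [1, 1, 3, 0, -6, 4]
After 'dup': [1, 1, 3, 0, -6, 4, 4]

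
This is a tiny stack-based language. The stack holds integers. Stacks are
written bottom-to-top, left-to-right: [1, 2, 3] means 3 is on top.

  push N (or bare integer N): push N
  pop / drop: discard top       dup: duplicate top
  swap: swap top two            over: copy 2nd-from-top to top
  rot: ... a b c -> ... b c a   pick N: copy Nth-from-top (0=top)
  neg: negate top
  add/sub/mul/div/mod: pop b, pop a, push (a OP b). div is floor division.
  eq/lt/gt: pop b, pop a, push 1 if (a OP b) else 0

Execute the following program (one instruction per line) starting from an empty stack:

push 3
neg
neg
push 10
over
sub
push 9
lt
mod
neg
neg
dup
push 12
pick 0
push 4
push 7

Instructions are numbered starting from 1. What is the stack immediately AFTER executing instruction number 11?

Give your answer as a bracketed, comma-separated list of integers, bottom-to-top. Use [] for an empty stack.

Answer: [0]

Derivation:
Step 1 ('push 3'): [3]
Step 2 ('neg'): [-3]
Step 3 ('neg'): [3]
Step 4 ('push 10'): [3, 10]
Step 5 ('over'): [3, 10, 3]
Step 6 ('sub'): [3, 7]
Step 7 ('push 9'): [3, 7, 9]
Step 8 ('lt'): [3, 1]
Step 9 ('mod'): [0]
Step 10 ('neg'): [0]
Step 11 ('neg'): [0]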